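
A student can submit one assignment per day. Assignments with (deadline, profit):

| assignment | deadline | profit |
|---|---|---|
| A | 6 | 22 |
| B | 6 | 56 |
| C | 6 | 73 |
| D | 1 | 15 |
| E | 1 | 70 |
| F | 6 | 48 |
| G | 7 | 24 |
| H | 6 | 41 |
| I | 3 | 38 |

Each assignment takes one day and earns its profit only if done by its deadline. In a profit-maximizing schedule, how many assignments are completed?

Sort by profit descending; place each in the latest free slot ≤ its deadline.
Profit order: C=73 E=70 B=56 F=48 H=41 I=38 G=24 A=22 D=15
Assign: C→slot 6, E→slot 1, B→slot 5, F→slot 4, H→slot 3, I→slot 2, G→slot 7, A skipped, D skipped.
Slots: [1:E] [2:I] [3:H] [4:F] [5:B] [6:C] [7:G]
7 of 9 scheduled.

7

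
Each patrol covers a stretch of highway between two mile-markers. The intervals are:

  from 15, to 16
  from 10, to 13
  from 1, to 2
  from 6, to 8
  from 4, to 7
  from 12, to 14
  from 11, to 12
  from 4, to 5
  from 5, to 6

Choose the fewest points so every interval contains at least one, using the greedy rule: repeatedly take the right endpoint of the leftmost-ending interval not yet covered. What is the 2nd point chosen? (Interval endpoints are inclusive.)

By right end: [1,2]  [4,5]  [5,6]  [4,7]  [6,8]  [11,12]  [10,13]  [12,14]  [15,16]
[1,2] uncovered → point at 2; [4,5] uncovered → point at 5; [6,8] uncovered → point at 8; [11,12] uncovered → point at 12; [15,16] uncovered → point at 16.
Points: 2, 5, 8, 12, 16 (5 total).

5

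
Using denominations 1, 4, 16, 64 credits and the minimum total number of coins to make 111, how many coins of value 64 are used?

1

Greedy: take as many of the largest coin as possible, then repeat with the remainder.
111 − 1×64→47 − 2×16→15 − 3×4→3 − 3×1→0
Count of 64: 1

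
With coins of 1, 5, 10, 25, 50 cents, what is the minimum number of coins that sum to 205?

205 = 4×50 + 1×5
Total coins = 4 + 1 = 5

5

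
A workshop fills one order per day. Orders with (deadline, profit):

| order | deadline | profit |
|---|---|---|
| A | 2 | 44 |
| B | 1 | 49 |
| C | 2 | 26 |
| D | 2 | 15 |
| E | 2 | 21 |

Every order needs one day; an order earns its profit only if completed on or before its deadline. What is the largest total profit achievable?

Take jobs in profit order; each goes to the latest open slot no later than its deadline.
By profit: B(d1,49), A(d2,44), C(d2,26), E(d2,21), D(d2,15)
B→slot 1; A→slot 2; C skipped; E skipped; D skipped.
Profit = 49 + 44 = 93

93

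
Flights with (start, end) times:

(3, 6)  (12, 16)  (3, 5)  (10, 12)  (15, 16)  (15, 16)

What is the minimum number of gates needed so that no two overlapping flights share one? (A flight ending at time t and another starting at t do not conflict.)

3

Events (time:±→running): 3:+→1 3:+→2 5:-→1 6:-→0 10:+→1 12:-→0 12:+→1 15:+→2 15:+→3 … peak 3.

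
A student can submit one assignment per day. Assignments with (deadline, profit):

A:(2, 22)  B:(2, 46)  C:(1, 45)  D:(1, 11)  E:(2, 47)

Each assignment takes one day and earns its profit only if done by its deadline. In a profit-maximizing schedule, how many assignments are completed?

2

Sort by profit descending; place each in the latest free slot ≤ its deadline.
Profit order: E=47 B=46 C=45 A=22 D=11
Assign: E→slot 2, B→slot 1, C skipped, A skipped, D skipped.
Slots: [1:B] [2:E]
2 of 5 scheduled.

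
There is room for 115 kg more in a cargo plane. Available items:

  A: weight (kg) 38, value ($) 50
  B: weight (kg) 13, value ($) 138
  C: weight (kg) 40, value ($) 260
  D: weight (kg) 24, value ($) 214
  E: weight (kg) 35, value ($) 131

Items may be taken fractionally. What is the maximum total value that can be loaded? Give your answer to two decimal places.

Order: B (138/13=10.62) > D (214/24=8.92) > C (260/40=6.50) > E (131/35=3.74) > A (50/38=1.32)
Fill: take B (13 @ 138) → take D (24 @ 214) → take C (40 @ 260) → take E (35 @ 131) → take 3/38 of A → 3.95; 115/115 used.
Total value = 746.95

746.95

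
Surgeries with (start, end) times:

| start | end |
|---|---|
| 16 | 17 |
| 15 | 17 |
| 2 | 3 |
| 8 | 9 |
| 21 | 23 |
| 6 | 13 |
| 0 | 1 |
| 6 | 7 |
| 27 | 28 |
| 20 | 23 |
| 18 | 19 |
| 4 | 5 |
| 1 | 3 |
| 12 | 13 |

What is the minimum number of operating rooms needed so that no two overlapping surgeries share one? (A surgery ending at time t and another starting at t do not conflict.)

Events (time:±→running): 0:+→1 1:-→0 1:+→1 2:+→2 … peak 2.

2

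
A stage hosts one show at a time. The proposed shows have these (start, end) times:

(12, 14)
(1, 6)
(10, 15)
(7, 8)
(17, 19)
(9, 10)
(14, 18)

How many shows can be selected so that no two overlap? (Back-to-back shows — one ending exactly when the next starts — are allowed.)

Sorted by end: (1,6)  (7,8)  (9,10)  (12,14)  (10,15)  (14,18)  (17,19)
take (1,6); take (7,8); take (9,10); take (12,14); skip (10,15); take (14,18); skip (17,19).
Selected 5 shows.

5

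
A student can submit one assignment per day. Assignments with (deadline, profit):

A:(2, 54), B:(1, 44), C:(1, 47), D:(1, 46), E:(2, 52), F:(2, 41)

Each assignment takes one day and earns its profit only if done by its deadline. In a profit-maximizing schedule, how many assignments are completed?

Sort by profit descending; place each in the latest free slot ≤ its deadline.
Profit order: A=54 E=52 C=47 D=46 B=44 F=41
Assign: A→slot 2, E→slot 1, C skipped, D skipped, B skipped, F skipped.
Slots: [1:E] [2:A]
2 of 6 scheduled.

2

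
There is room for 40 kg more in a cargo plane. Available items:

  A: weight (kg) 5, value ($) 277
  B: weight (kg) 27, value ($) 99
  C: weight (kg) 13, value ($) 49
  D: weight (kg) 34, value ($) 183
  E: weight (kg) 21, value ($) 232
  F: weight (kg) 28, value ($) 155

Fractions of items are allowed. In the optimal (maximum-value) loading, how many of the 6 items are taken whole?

2

Order: A (277/5=55.40) > E (232/21=11.05) > F (155/28=5.54) > D (183/34=5.38) > C (49/13=3.77) > B (99/27=3.67)
Fill: take A (5 @ 277) → take E (21 @ 232) → take 14/28 of F → 77.50; 40/40 used.
2 item(s) taken whole; one partial (take 14/28 of F).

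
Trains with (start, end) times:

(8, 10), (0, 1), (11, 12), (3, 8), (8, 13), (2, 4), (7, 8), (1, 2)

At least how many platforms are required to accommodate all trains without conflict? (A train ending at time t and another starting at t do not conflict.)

2

The answer is the maximum number of intervals overlapping at any instant.
Events (time:±→running): 0:+→1 1:-→0 1:+→1 2:-→0 2:+→1 3:+→2 … peak 2.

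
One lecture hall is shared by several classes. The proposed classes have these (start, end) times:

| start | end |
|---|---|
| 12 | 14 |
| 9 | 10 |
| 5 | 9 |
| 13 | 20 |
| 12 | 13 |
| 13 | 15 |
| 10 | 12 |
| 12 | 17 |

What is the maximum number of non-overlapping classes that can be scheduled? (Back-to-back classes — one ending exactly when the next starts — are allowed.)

Sort by end time and greedily take each interval whose start is ≥ the last chosen end.
Sorted by end: (5,9)  (9,10)  (10,12)  (12,13)  (12,14)  (13,15)  (12,17)  (13,20)
take (5,9); take (9,10); take (10,12); take (12,13); take (13,15); skip (12,17); skip (13,20).
Selected 5 classes.

5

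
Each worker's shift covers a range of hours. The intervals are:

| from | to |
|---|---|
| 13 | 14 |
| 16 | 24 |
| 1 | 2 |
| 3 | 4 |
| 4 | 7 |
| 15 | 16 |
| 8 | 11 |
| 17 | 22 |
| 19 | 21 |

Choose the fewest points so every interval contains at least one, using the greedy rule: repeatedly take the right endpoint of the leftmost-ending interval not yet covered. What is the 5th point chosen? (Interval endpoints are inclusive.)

Sort by right endpoint; whenever an interval is uncovered, place a point at its right end.
By right end: [1,2]  [3,4]  [4,7]  [8,11]  [13,14]  [15,16]  [19,21]  [17,22]  [16,24]
[1,2] uncovered → point at 2; [3,4] uncovered → point at 4; [8,11] uncovered → point at 11; [13,14] uncovered → point at 14; [15,16] uncovered → point at 16; [19,21] uncovered → point at 21.
Points: 2, 4, 11, 14, 16, 21 (6 total).

16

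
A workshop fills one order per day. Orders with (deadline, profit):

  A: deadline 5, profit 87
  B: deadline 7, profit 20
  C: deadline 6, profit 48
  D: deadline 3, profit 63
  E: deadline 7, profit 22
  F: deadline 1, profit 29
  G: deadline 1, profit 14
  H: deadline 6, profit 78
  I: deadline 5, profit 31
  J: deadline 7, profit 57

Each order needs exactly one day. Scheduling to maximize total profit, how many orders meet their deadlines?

7

Take jobs in profit order; each goes to the latest open slot no later than its deadline.
Profit order: A=87 H=78 D=63 J=57 C=48 I=31 F=29 E=22 B=20 G=14
Assign: A→slot 5, H→slot 6, D→slot 3, J→slot 7, C→slot 4, I→slot 2, F→slot 1, E skipped, B skipped, G skipped.
Slots: [1:F] [2:I] [3:D] [4:C] [5:A] [6:H] [7:J]
7 of 10 scheduled.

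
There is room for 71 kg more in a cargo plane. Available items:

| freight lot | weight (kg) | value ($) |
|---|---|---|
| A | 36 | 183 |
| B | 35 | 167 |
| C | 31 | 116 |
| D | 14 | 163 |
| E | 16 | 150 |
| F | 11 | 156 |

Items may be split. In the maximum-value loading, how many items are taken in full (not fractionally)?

Order: F (156/11=14.18) > D (163/14=11.64) > E (150/16=9.38) > A (183/36=5.08) > B (167/35=4.77) > C (116/31=3.74)
Fill: take F (11 @ 156) → take D (14 @ 163) → take E (16 @ 150) → take 30/36 of A → 152.50; 71/71 used.
3 item(s) taken whole; one partial (take 30/36 of A).

3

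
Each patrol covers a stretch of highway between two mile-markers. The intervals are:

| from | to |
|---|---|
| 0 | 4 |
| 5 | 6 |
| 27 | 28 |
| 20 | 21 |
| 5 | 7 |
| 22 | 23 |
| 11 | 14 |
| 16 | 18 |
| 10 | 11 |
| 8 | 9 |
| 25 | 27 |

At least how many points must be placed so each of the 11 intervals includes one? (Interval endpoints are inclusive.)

Sort by right endpoint; whenever an interval is uncovered, place a point at its right end.
By right end: [0,4]  [5,6]  [5,7]  [8,9]  [10,11]  [11,14]  [16,18]  [20,21]  [22,23]  [25,27]  [27,28]
[0,4] uncovered → point at 4; [5,6] uncovered → point at 6; [8,9] uncovered → point at 9; [10,11] uncovered → point at 11; [16,18] uncovered → point at 18; [20,21] uncovered → point at 21; [22,23] uncovered → point at 23; [25,27] uncovered → point at 27.
Points: 4, 6, 9, 11, 18, 21, 23, 27 (8 total).

8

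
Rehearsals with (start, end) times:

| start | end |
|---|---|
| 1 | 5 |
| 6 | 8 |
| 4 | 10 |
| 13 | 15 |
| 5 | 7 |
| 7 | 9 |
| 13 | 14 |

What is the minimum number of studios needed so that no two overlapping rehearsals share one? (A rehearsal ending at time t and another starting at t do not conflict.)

3

The answer is the maximum number of intervals overlapping at any instant.
Events (time:±→running): 1:+→1 4:+→2 5:-→1 5:+→2 6:+→3 … peak 3.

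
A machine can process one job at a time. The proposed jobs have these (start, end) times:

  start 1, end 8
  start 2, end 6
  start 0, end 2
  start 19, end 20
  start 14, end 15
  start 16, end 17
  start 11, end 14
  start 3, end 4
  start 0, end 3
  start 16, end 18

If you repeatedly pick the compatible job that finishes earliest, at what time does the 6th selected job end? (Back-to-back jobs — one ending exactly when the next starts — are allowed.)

Sorted by end: (0,2)  (0,3)  (3,4)  (2,6)  (1,8)  (11,14)  (14,15)  (16,17)  (16,18)  (19,20)
take (0,2); take (3,4); take (11,14); take (14,15); take (16,17); skip (16,18); take (19,20).
Selected: (0,2) (3,4) (11,14) (14,15) (16,17) (19,20)

20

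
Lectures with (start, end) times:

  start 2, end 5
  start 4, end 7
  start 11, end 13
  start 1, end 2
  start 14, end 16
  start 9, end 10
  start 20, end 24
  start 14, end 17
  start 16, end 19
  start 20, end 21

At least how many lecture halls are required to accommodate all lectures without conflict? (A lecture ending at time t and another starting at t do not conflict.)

2

Count concurrent intervals with a sweep; the peak is the room count.
starts: [1, 2, 4, 9, 11, 14, 14, 16, 20, 20]
ends:   [2, 5, 7, 10, 13, 16, 17, 19, 21, 24]
s1→1 e2→0 s2→1 s4→2  — peak 2.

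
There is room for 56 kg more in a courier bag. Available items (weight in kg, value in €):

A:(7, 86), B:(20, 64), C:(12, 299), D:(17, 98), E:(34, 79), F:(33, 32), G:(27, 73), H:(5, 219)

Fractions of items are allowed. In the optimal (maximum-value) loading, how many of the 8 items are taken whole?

4

Order: H (219/5=43.80) > C (299/12=24.92) > A (86/7=12.29) > D (98/17=5.76) > B (64/20=3.20) > G (73/27=2.70) > E (79/34=2.32) > F (32/33=0.97)
Fill: take H (5 @ 219) → take C (12 @ 299) → take A (7 @ 86) → take D (17 @ 98) → take 15/20 of B → 48.00; 56/56 used.
4 item(s) taken whole; one partial (take 15/20 of B).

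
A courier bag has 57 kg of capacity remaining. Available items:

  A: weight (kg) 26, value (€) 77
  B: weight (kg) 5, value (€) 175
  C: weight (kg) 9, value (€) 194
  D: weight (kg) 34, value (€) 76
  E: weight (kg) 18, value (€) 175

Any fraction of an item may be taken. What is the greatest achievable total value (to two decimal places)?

Greedy by value/weight ratio, highest first.
Ratios (sorted): B 35.00, C 21.56, E 9.72, A 2.96, D 2.24
take B (5 @ 175); take C (9 @ 194); take E (18 @ 175); take 25/26 of A → 74.04. Capacity used 57/57.
Total value = 618.04

618.04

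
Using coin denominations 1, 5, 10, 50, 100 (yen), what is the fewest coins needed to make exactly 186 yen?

186 = 1×100 + 1×50 + 3×10 + 1×5 + 1×1
Total coins = 1 + 1 + 3 + 1 + 1 = 7

7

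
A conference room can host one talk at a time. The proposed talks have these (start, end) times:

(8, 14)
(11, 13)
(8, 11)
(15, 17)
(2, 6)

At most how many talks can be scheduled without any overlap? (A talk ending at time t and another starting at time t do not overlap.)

4

Order by finish time; keep every interval that doesn't clash with the previous kept one.
By end time: (2,6), (8,11), (11,13), (8,14), (15,17).
Pick (2,6); next start ≥ 6 → (8,11); next start ≥ 11 → (11,13); next start ≥ 13 → (15,17).
Selected 4 talks.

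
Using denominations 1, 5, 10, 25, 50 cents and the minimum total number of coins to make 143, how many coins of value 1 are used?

3

Greedy: take as many of the largest coin as possible, then repeat with the remainder.
143 − 2×50→43 − 1×25→18 − 1×10→8 − 1×5→3 − 3×1→0
Count of 1: 3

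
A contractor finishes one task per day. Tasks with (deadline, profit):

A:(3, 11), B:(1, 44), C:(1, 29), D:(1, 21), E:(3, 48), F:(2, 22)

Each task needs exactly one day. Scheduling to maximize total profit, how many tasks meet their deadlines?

3

Take jobs in profit order; each goes to the latest open slot no later than its deadline.
Profit order: E=48 B=44 C=29 F=22 D=21 A=11
Assign: E→slot 3, B→slot 1, C skipped, F→slot 2, D skipped, A skipped.
Slots: [1:B] [2:F] [3:E]
3 of 6 scheduled.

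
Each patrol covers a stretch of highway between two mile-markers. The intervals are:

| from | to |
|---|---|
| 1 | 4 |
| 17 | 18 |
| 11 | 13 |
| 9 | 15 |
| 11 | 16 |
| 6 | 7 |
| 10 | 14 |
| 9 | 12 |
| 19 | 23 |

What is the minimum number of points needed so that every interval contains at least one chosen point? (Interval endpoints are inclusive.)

Sort by right endpoint; whenever an interval is uncovered, place a point at its right end.
Sorted: [1,4] [6,7] [9,12] [11,13] [10,14] [9,15] [11,16] [17,18] [19,23]
{[1,4]} hit by 4; {[6,7]} hit by 7; {[9,12],[11,13],[10,14],[9,15],[11,16]} hit by 12; {[17,18]} hit by 18; {[19,23]} hit by 23.
Points: 4, 7, 12, 18, 23 (5 total).

5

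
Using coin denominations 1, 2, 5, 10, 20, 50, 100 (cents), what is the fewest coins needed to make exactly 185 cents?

Use the largest denomination that fits, subtract, and repeat.
185 = 1×100 + 1×50 + 1×20 + 1×10 + 1×5
Total coins = 1 + 1 + 1 + 1 + 1 = 5

5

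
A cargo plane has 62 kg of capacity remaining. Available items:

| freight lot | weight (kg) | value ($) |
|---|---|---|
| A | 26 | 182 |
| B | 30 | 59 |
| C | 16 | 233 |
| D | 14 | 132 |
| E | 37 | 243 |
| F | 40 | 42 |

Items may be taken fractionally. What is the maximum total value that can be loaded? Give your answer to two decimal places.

586.41

Ratios (sorted): C 14.56, D 9.43, A 7.00, E 6.57, B 1.97, F 1.05
take C (16 @ 233); take D (14 @ 132); take A (26 @ 182); take 6/37 of E → 39.41. Capacity used 62/62.
Total value = 586.41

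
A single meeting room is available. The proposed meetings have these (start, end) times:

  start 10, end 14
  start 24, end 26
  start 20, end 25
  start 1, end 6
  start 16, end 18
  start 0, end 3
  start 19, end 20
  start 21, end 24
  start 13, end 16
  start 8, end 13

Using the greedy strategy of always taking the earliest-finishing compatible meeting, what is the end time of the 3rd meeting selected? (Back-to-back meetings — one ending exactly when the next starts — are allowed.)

16

Greedy by earliest finish: after sorting by end time, pick each interval compatible with the last pick.
Sorted by end: (0,3)  (1,6)  (8,13)  (10,14)  (13,16)  (16,18)  (19,20)  (21,24)  (20,25)  (24,26)
take (0,3); take (8,13); take (13,16); take (16,18); take (19,20); take (21,24); take (24,26).
Selected: (0,3) (8,13) (13,16) (16,18) (19,20) (21,24) (24,26)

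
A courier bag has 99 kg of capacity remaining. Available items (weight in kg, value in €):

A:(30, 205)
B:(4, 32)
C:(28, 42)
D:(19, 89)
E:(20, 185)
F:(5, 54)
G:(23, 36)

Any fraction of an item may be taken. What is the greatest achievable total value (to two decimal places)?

597.87

Greedy by value/weight ratio, highest first.
Ratios (sorted): F 10.80, E 9.25, B 8.00, A 6.83, D 4.68, G 1.57, C 1.50
take F (5 @ 54); take E (20 @ 185); take B (4 @ 32); take A (30 @ 205); take D (19 @ 89); take 21/23 of G → 32.87. Capacity used 99/99.
Total value = 597.87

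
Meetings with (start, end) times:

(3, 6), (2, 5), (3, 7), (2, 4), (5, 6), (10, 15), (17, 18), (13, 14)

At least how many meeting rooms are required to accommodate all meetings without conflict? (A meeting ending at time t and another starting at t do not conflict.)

4

Count concurrent intervals with a sweep; the peak is the room count.
Events (time:±→running): 2:+→1 2:+→2 3:+→3 3:+→4 … peak 4.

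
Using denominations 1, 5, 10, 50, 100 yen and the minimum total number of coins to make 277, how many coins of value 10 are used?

Greedy: take as many of the largest coin as possible, then repeat with the remainder.
277 − 2×100→77 − 1×50→27 − 2×10→7 − 1×5→2 − 2×1→0
Count of 10: 2

2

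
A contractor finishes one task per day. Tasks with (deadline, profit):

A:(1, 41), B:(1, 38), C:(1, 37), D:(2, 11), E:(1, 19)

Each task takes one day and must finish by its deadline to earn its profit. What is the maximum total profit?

52

Take jobs in profit order; each goes to the latest open slot no later than its deadline.
Profit order: A=41 B=38 C=37 E=19 D=11
Assign: A→slot 1, B skipped, C skipped, E skipped, D→slot 2.
Slots: [1:A] [2:D]
Profit = 41 + 11 = 52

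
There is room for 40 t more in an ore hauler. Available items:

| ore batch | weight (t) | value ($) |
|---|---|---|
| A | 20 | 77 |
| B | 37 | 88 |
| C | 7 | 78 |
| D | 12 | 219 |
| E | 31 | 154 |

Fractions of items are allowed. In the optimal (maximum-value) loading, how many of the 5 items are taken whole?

2

Greedy by value/weight ratio, highest first.
Ratios (sorted): D 18.25, C 11.14, E 4.97, A 3.85, B 2.38
take D (12 @ 219); take C (7 @ 78); take 21/31 of E → 104.32. Capacity used 40/40.
2 item(s) taken whole; one partial (take 21/31 of E).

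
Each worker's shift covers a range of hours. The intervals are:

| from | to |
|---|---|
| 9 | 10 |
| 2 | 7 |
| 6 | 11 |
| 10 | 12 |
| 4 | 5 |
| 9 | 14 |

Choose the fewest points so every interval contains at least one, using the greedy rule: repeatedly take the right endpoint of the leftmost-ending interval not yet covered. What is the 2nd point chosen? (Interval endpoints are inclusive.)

10

By right end: [4,5]  [2,7]  [9,10]  [6,11]  [10,12]  [9,14]
[4,5] uncovered → point at 5; [9,10] uncovered → point at 10.
Points: 5, 10 (2 total).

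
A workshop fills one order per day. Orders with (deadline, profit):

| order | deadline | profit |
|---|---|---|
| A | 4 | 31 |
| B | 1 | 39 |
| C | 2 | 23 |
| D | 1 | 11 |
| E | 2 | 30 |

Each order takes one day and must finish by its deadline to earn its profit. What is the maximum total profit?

Sort by profit descending; place each in the latest free slot ≤ its deadline.
By profit: B(d1,39), A(d4,31), E(d2,30), C(d2,23), D(d1,11)
B→slot 1; A→slot 4; E→slot 2; C skipped; D skipped.
Profit = 39 + 30 + 31 = 100

100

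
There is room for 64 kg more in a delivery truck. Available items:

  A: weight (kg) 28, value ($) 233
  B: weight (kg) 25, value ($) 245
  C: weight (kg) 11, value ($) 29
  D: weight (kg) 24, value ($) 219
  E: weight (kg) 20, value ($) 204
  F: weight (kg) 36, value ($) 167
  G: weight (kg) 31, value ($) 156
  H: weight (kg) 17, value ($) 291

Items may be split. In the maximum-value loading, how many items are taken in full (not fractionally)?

Sort by value per unit weight and fill in that order.
Ratios (sorted): H 17.12, E 10.20, B 9.80, D 9.12, A 8.32, G 5.03, F 4.64, C 2.64
take H (17 @ 291); take E (20 @ 204); take B (25 @ 245); take 2/24 of D → 18.25. Capacity used 64/64.
3 item(s) taken whole; one partial (take 2/24 of D).

3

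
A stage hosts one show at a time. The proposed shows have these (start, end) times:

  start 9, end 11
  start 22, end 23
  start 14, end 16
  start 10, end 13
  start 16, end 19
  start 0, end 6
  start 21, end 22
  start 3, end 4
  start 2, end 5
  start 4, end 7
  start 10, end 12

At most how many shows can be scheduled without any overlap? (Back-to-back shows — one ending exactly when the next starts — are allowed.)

Sort by end time and greedily take each interval whose start is ≥ the last chosen end.
By end time: (3,4), (2,5), (0,6), (4,7), (9,11), (10,12), (10,13), (14,16), (16,19), (21,22), (22,23).
Pick (3,4); next start ≥ 4 → (4,7); next start ≥ 7 → (9,11); next start ≥ 11 → (14,16); next start ≥ 16 → (16,19); next start ≥ 19 → (21,22); next start ≥ 22 → (22,23).
Selected 7 shows.

7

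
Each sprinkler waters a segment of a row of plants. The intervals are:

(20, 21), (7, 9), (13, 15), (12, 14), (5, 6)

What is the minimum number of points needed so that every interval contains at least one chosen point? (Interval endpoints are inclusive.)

Sort by right endpoint; whenever an interval is uncovered, place a point at its right end.
Sorted: [5,6] [7,9] [12,14] [13,15] [20,21]
{[5,6]} hit by 6; {[7,9]} hit by 9; {[12,14],[13,15]} hit by 14; {[20,21]} hit by 21.
Points: 6, 9, 14, 21 (4 total).

4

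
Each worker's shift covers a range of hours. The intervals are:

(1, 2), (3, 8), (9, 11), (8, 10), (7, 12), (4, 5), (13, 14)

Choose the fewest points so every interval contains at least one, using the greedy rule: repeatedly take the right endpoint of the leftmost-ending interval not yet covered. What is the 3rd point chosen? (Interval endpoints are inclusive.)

Process intervals by earliest right end; each time one isn't hit yet, stab at its right endpoint.
By right end: [1,2]  [4,5]  [3,8]  [8,10]  [9,11]  [7,12]  [13,14]
[1,2] uncovered → point at 2; [4,5] uncovered → point at 5; [8,10] uncovered → point at 10; [13,14] uncovered → point at 14.
Points: 2, 5, 10, 14 (4 total).

10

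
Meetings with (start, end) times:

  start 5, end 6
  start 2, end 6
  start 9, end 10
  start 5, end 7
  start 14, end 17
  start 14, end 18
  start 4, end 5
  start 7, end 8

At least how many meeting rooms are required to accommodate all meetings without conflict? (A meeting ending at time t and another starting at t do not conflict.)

Count concurrent intervals with a sweep; the peak is the room count.
starts: [2, 4, 5, 5, 7, 9, 14, 14]
ends:   [5, 6, 6, 7, 8, 10, 17, 18]
s2→1 s4→2 e5→1 s5→2 s5→3  — peak 3.

3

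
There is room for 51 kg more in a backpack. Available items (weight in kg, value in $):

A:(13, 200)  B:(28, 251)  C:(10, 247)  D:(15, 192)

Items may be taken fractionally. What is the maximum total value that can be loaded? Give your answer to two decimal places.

755.54

Sort by value per unit weight and fill in that order.
Ratios (sorted): C 24.70, A 15.38, D 12.80, B 8.96
take C (10 @ 247); take A (13 @ 200); take D (15 @ 192); take 13/28 of B → 116.54. Capacity used 51/51.
Total value = 755.54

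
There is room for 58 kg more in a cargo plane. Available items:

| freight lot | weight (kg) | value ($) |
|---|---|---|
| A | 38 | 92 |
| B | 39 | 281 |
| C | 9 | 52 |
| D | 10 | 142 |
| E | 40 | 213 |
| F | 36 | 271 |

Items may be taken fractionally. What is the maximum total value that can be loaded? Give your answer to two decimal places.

Order: D (142/10=14.20) > F (271/36=7.53) > B (281/39=7.21) > C (52/9=5.78) > E (213/40=5.33) > A (92/38=2.42)
Fill: take D (10 @ 142) → take F (36 @ 271) → take 12/39 of B → 86.46; 58/58 used.
Total value = 499.46

499.46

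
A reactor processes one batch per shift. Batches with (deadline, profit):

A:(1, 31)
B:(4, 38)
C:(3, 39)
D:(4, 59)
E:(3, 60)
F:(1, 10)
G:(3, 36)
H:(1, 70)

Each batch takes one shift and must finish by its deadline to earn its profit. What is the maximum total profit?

Sort by profit descending; place each in the latest free slot ≤ its deadline.
Profit order: H=70 E=60 D=59 C=39 B=38 G=36 A=31 F=10
Assign: H→slot 1, E→slot 3, D→slot 4, C→slot 2, B skipped, G skipped, A skipped, F skipped.
Slots: [1:H] [2:C] [3:E] [4:D]
Profit = 70 + 39 + 60 + 59 = 228

228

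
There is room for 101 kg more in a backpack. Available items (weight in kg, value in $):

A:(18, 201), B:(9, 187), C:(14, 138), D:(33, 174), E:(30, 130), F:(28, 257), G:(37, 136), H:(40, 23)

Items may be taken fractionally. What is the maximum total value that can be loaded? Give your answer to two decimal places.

951.73

Order: B (187/9=20.78) > A (201/18=11.17) > C (138/14=9.86) > F (257/28=9.18) > D (174/33=5.27) > E (130/30=4.33) > G (136/37=3.68) > H (23/40=0.57)
Fill: take B (9 @ 187) → take A (18 @ 201) → take C (14 @ 138) → take F (28 @ 257) → take 32/33 of D → 168.73; 101/101 used.
Total value = 951.73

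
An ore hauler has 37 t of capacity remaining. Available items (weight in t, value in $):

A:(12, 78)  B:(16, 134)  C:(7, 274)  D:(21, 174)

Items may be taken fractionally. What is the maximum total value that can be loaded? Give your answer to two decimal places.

524.00

Greedy by value/weight ratio, highest first.
Order: C (274/7=39.14) > B (134/16=8.38) > D (174/21=8.29) > A (78/12=6.50)
Fill: take C (7 @ 274) → take B (16 @ 134) → take 14/21 of D → 116.00; 37/37 used.
Total value = 524.00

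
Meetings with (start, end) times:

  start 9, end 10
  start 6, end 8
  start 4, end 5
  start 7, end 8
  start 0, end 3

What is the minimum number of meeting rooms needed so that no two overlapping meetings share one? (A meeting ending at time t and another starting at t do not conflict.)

2

Count concurrent intervals with a sweep; the peak is the room count.
Events (time:±→running): 0:+→1 3:-→0 4:+→1 5:-→0 6:+→1 7:+→2 … peak 2.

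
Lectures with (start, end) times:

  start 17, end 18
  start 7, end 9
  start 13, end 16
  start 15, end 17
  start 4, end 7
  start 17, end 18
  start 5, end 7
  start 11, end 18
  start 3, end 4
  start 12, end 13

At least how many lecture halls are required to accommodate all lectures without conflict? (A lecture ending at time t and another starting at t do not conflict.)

3

starts: [3, 4, 5, 7, 11, 12, 13, 15, 17, 17]
ends:   [4, 7, 7, 9, 13, 16, 17, 18, 18, 18]
s3→1 e4→0 s4→1 s5→2 e7→1 e7→0 s7→1 e9→0 s11→1 s12→2 e13→1 s13→2 s15→3  — peak 3.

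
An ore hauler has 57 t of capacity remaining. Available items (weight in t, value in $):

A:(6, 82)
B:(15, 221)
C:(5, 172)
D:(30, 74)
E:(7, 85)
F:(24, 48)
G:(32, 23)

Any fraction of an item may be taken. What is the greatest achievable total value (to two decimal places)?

Ratios (sorted): C 34.40, B 14.73, A 13.67, E 12.14, D 2.47, F 2.00, G 0.72
take C (5 @ 172); take B (15 @ 221); take A (6 @ 82); take E (7 @ 85); take 24/30 of D → 59.20. Capacity used 57/57.
Total value = 619.20

619.20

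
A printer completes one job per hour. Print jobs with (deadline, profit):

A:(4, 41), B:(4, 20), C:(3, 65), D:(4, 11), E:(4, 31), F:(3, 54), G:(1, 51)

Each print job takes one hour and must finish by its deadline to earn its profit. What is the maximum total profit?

211

Profit order: C=65 F=54 G=51 A=41 E=31 B=20 D=11
Assign: C→slot 3, F→slot 2, G→slot 1, A→slot 4, E skipped, B skipped, D skipped.
Slots: [1:G] [2:F] [3:C] [4:A]
Profit = 51 + 54 + 65 + 41 = 211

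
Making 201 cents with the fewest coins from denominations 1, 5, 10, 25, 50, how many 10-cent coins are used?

0

201 − 4×50→1 − 1×1→0
Count of 10: 0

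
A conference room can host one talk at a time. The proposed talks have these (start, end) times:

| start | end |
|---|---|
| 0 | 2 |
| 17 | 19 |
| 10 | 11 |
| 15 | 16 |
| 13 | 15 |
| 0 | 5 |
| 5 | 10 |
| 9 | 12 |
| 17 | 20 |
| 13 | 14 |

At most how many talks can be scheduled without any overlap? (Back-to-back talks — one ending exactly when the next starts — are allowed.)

Greedy by earliest finish: after sorting by end time, pick each interval compatible with the last pick.
By end time: (0,2), (0,5), (5,10), (10,11), (9,12), (13,14), (13,15), (15,16), (17,19), (17,20).
Pick (0,2); next start ≥ 2 → (5,10); next start ≥ 10 → (10,11); next start ≥ 11 → (13,14); next start ≥ 14 → (15,16); next start ≥ 16 → (17,19).
Selected 6 talks.

6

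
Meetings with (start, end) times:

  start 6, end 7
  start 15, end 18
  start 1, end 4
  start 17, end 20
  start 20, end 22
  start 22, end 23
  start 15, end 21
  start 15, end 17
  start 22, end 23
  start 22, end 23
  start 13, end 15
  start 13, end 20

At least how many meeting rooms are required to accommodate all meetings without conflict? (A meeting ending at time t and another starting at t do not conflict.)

4

Events (time:±→running): 1:+→1 4:-→0 6:+→1 7:-→0 13:+→1 13:+→2 15:-→1 15:+→2 15:+→3 15:+→4 … peak 4.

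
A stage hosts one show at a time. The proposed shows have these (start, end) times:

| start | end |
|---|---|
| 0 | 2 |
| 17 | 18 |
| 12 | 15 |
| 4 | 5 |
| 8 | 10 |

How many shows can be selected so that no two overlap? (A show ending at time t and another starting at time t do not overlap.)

5

Greedy by earliest finish: after sorting by end time, pick each interval compatible with the last pick.
Sorted by end: (0,2)  (4,5)  (8,10)  (12,15)  (17,18)
take (0,2); take (4,5); take (8,10); take (12,15); take (17,18).
Selected 5 shows.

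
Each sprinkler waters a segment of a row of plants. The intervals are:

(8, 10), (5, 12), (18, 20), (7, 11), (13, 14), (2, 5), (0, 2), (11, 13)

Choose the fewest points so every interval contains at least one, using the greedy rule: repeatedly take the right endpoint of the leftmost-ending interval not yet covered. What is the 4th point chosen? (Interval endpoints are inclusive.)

20

Sorted: [0,2] [2,5] [8,10] [7,11] [5,12] [11,13] [13,14] [18,20]
{[0,2],[2,5]} hit by 2; {[8,10],[7,11],[5,12]} hit by 10; {[11,13],[13,14]} hit by 13; {[18,20]} hit by 20.
Points: 2, 10, 13, 20 (4 total).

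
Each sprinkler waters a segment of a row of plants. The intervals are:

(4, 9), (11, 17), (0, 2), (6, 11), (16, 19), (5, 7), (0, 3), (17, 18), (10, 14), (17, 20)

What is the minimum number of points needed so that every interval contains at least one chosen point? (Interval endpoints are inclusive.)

Sorted: [0,2] [0,3] [5,7] [4,9] [6,11] [10,14] [11,17] [17,18] [16,19] [17,20]
{[0,2],[0,3]} hit by 2; {[5,7],[4,9],[6,11]} hit by 7; {[10,14],[11,17]} hit by 14; {[17,18],[16,19],[17,20]} hit by 18.
Points: 2, 7, 14, 18 (4 total).

4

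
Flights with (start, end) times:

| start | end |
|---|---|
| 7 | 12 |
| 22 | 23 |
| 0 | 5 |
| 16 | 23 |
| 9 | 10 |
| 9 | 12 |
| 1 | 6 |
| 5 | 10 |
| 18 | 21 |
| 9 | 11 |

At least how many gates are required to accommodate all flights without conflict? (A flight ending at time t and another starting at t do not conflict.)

5

Count concurrent intervals with a sweep; the peak is the room count.
starts: [0, 1, 5, 7, 9, 9, 9, 16, 18, 22]
ends:   [5, 6, 10, 10, 11, 12, 12, 21, 23, 23]
s0→1 s1→2 e5→1 s5→2 e6→1 s7→2 s9→3 s9→4 s9→5  — peak 5.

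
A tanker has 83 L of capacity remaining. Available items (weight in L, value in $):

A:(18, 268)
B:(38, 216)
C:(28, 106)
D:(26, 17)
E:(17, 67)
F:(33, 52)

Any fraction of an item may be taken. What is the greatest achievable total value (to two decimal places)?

588.86

Greedy by value/weight ratio, highest first.
Ratios (sorted): A 14.89, B 5.68, E 3.94, C 3.79, F 1.58, D 0.65
take A (18 @ 268); take B (38 @ 216); take E (17 @ 67); take 10/28 of C → 37.86. Capacity used 83/83.
Total value = 588.86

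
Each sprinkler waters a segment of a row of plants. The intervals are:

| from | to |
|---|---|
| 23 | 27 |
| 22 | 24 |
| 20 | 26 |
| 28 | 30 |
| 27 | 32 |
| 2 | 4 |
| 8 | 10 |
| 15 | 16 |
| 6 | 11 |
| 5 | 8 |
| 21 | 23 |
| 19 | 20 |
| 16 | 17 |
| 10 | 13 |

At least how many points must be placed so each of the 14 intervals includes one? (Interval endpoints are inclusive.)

7

By right end: [2,4]  [5,8]  [8,10]  [6,11]  [10,13]  [15,16]  [16,17]  [19,20]  [21,23]  [22,24]  [20,26]  [23,27]  [28,30]  [27,32]
[2,4] uncovered → point at 4; [5,8] uncovered → point at 8; [10,13] uncovered → point at 13; [15,16] uncovered → point at 16; [19,20] uncovered → point at 20; [21,23] uncovered → point at 23; [28,30] uncovered → point at 30.
Points: 4, 8, 13, 16, 20, 23, 30 (7 total).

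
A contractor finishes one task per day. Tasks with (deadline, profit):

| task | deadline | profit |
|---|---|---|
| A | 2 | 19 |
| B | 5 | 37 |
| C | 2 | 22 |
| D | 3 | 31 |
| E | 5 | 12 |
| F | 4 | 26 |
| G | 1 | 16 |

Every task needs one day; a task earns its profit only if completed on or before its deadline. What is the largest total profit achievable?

Profit order: B=37 D=31 F=26 C=22 A=19 G=16 E=12
Assign: B→slot 5, D→slot 3, F→slot 4, C→slot 2, A→slot 1, G skipped, E skipped.
Slots: [1:A] [2:C] [3:D] [4:F] [5:B]
Profit = 19 + 22 + 31 + 26 + 37 = 135

135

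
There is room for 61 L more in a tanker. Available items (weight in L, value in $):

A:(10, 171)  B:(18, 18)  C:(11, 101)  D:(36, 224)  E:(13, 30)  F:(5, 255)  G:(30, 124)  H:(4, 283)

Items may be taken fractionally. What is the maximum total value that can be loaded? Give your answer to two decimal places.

Greedy by value/weight ratio, highest first.
Order: H (283/4=70.75) > F (255/5=51.00) > A (171/10=17.10) > C (101/11=9.18) > D (224/36=6.22) > G (124/30=4.13) > E (30/13=2.31) > B (18/18=1.00)
Fill: take H (4 @ 283) → take F (5 @ 255) → take A (10 @ 171) → take C (11 @ 101) → take 31/36 of D → 192.89; 61/61 used.
Total value = 1002.89

1002.89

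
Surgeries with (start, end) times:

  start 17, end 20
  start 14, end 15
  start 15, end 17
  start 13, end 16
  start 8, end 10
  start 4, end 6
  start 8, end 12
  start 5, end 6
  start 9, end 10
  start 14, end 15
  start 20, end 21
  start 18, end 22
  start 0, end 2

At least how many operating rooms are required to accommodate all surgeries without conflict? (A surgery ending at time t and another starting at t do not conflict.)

starts: [0, 4, 5, 8, 8, 9, 13, 14, 14, 15, 17, 18, 20]
ends:   [2, 6, 6, 10, 10, 12, 15, 15, 16, 17, 20, 21, 22]
s0→1 e2→0 s4→1 s5→2 e6→1 e6→0 s8→1 s8→2 s9→3  — peak 3.

3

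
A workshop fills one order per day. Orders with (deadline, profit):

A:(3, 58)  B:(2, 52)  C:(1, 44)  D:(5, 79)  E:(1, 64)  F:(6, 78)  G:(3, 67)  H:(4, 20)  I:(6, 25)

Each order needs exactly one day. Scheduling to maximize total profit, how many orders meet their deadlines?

6

Sort by profit descending; place each in the latest free slot ≤ its deadline.
Profit order: D=79 F=78 G=67 E=64 A=58 B=52 C=44 I=25 H=20
Assign: D→slot 5, F→slot 6, G→slot 3, E→slot 1, A→slot 2, B skipped, C skipped, I→slot 4, H skipped.
Slots: [1:E] [2:A] [3:G] [4:I] [5:D] [6:F]
6 of 9 scheduled.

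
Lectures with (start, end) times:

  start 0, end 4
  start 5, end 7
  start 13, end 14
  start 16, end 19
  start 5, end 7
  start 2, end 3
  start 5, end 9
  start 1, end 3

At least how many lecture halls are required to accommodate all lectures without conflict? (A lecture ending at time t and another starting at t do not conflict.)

starts: [0, 1, 2, 5, 5, 5, 13, 16]
ends:   [3, 3, 4, 7, 7, 9, 14, 19]
s0→1 s1→2 s2→3  — peak 3.

3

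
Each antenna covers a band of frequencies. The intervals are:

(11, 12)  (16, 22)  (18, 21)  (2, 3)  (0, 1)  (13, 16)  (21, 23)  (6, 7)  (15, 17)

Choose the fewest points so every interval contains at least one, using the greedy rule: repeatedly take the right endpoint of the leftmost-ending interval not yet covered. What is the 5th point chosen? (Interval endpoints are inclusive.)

16

By right end: [0,1]  [2,3]  [6,7]  [11,12]  [13,16]  [15,17]  [18,21]  [16,22]  [21,23]
[0,1] uncovered → point at 1; [2,3] uncovered → point at 3; [6,7] uncovered → point at 7; [11,12] uncovered → point at 12; [13,16] uncovered → point at 16; [18,21] uncovered → point at 21.
Points: 1, 3, 7, 12, 16, 21 (6 total).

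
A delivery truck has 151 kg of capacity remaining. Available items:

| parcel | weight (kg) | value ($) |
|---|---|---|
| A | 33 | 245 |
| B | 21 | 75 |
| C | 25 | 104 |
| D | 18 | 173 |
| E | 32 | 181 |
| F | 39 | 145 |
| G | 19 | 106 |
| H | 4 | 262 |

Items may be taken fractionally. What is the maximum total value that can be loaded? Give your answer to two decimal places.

Order: H (262/4=65.50) > D (173/18=9.61) > A (245/33=7.42) > E (181/32=5.66) > G (106/19=5.58) > C (104/25=4.16) > F (145/39=3.72) > B (75/21=3.57)
Fill: take H (4 @ 262) → take D (18 @ 173) → take A (33 @ 245) → take E (32 @ 181) → take G (19 @ 106) → take C (25 @ 104) → take 20/39 of F → 74.36; 151/151 used.
Total value = 1145.36

1145.36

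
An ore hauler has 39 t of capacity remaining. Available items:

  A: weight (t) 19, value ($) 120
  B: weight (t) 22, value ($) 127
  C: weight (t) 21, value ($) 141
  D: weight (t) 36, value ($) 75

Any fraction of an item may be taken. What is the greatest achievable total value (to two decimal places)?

Order: C (141/21=6.71) > A (120/19=6.32) > B (127/22=5.77) > D (75/36=2.08)
Fill: take C (21 @ 141) → take 18/19 of A → 113.68; 39/39 used.
Total value = 254.68

254.68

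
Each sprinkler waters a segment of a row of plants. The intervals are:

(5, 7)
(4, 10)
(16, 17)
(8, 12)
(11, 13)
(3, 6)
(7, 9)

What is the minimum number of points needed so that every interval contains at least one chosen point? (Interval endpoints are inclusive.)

4

Sort by right endpoint; whenever an interval is uncovered, place a point at its right end.
Sorted: [3,6] [5,7] [7,9] [4,10] [8,12] [11,13] [16,17]
{[3,6],[5,7]} hit by 6; {[7,9],[4,10],[8,12]} hit by 9; {[11,13]} hit by 13; {[16,17]} hit by 17.
Points: 6, 9, 13, 17 (4 total).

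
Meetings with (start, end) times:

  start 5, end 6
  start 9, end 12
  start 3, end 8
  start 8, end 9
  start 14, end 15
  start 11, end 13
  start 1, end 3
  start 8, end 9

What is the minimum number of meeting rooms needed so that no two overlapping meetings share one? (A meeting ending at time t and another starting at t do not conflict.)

2

Count concurrent intervals with a sweep; the peak is the room count.
Events (time:±→running): 1:+→1 3:-→0 3:+→1 5:+→2 … peak 2.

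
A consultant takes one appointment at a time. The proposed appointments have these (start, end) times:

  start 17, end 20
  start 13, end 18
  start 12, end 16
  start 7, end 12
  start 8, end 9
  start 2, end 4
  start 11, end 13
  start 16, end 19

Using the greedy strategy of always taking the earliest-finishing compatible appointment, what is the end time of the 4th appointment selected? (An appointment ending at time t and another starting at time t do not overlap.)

18

Sort by end time and greedily take each interval whose start is ≥ the last chosen end.
By end time: (2,4), (8,9), (7,12), (11,13), (12,16), (13,18), (16,19), (17,20).
Pick (2,4); next start ≥ 4 → (8,9); next start ≥ 9 → (11,13); next start ≥ 13 → (13,18).
Selected: (2,4) (8,9) (11,13) (13,18)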